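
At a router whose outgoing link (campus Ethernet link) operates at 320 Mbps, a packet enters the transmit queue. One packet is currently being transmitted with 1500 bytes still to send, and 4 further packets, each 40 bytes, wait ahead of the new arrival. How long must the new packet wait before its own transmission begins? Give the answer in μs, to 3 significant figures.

Each queued packet: L/R = 320/320000000 = 1 μs.
4 queued → 4 μs.
Plus remaining 12000 bits of current packet: 37.5 μs.
Queuing delay = 41.5 μs.

41.5 μs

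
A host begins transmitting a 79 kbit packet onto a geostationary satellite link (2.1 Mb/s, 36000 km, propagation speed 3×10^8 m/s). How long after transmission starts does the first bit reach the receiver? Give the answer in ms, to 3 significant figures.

120 ms

First bit experiences only propagation delay: d/s = 36000000/300000000 = 120 ms.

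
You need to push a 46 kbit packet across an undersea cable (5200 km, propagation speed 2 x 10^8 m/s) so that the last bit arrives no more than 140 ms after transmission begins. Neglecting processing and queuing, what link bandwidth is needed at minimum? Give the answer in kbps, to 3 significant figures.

404 kbps

Propagation delay = 5200000 / 200000000 = 26 ms.
Transmission budget = 140 − 26 = 114 ms.
R ≥ L / t_tx = 46000 bits / 0.114 s = 404 kbps.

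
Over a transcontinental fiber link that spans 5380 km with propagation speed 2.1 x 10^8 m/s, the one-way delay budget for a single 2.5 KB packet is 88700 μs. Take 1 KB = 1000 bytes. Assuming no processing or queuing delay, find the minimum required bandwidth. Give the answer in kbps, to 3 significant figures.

317 kbps

L = 20000 bits.
Propagation delay = 5380000 / 210000000 = 25619 μs.
Transmission budget = 88700 − 25619 = 63081 μs.
R ≥ L / t_tx = 20000 bits / 0.063081 s = 317 kbps.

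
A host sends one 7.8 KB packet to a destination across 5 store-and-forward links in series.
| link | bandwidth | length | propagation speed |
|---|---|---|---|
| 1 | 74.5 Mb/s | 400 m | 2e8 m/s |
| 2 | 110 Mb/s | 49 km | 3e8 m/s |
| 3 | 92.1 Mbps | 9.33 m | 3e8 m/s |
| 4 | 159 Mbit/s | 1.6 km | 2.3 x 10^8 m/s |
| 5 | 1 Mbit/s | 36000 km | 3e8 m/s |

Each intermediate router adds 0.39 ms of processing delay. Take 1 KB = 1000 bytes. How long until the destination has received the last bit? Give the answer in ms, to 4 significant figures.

186.6 ms

L = 62400 bits.
Transmission delays (L/R per hop): 0.837584, 0.567273, 0.677524, 0.392453, 62.4 ms; sum = 64.8748 ms.
Propagation delays (d/s per hop): 0.002, 0.163333, 3.11e-05, 0.00695652, 120 ms; sum = 120.172 ms.
Processing at 4 router(s): 4 × 0.39 ms = 1.56 ms.
End-to-end = 186.6 ms.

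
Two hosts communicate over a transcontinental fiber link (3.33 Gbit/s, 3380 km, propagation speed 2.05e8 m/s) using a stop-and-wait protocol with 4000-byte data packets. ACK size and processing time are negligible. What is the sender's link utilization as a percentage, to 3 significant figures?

0.0291 %

t_tx = L/R = 32000/3330000000 = 9.60961e-06 s.
t_prop = 3380000/2.05e+08 = 0.0164878 s; RTT = 0.0329756 s.
Cycle = t_tx + RTT = 0.0329852 s.
Utilization = t_tx / cycle = 9.60961e-06/0.0329852 = 0.0291 %.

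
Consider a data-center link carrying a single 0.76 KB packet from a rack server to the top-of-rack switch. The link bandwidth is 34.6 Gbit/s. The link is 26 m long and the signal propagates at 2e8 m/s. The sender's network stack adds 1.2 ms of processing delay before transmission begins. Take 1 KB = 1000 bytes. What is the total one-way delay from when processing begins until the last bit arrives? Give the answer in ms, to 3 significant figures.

L = 6080 bits.
Transmission delay = L/R = 6080 / 34600000000 = 0.000175723 ms.
Propagation delay = d/s = 26 m / 200000000 m/s = 0.00013 ms.
Plus processing delay 1.2 ms = 1.2 ms.
Total = 1.20 ms.

1.20 ms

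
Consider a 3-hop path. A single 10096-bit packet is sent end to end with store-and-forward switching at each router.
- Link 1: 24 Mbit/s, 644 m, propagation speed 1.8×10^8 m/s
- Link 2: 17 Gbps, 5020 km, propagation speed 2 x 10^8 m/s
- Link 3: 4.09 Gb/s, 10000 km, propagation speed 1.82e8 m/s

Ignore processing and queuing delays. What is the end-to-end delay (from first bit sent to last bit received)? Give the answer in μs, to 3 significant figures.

80500 μs

Transmission delays (L/R per hop): 420.667, 0.593882, 2.46846 μs; sum = 423.729 μs.
Propagation delays (d/s per hop): 3.57778, 25100, 54945.1 μs; sum = 80048.6 μs.
End-to-end = 80500 μs.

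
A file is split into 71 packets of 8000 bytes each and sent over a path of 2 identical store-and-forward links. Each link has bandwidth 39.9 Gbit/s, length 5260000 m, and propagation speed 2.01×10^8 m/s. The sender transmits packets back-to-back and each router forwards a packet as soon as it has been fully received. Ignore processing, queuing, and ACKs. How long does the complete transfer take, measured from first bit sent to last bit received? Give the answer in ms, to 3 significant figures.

52.5 ms

Per-hop transmission t_tx = L/R = 64000/39900000000 = 0.00160401 ms.
Per-hop propagation t_prop = 5260000/2.01e+08 = 26.1692 ms.
Pipeline fill: first packet needs 2·t_tx to clear all hops; remaining 70 packets each add one t_tx.
Total = (2+71-1)·t_tx + 2·t_prop = 72·0.00160401 + 2·26.1692 = 52.5 ms.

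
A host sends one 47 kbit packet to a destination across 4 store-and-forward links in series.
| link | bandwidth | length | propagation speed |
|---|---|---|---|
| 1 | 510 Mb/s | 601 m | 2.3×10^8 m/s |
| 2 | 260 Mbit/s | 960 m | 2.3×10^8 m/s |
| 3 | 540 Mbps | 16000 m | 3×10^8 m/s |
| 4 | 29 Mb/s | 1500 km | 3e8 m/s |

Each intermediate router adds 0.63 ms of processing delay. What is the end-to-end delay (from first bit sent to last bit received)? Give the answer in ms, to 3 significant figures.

L = 47000 bits.
Transmission delays (L/R per hop): 0.0921569, 0.180769, 0.087037, 1.62069 ms; sum = 1.98065 ms.
Propagation delays (d/s per hop): 0.00261304, 0.00417391, 0.0533333, 5 ms; sum = 5.06012 ms.
Processing at 3 router(s): 3 × 0.63 ms = 1.89 ms.
End-to-end = 8.93 ms.

8.93 ms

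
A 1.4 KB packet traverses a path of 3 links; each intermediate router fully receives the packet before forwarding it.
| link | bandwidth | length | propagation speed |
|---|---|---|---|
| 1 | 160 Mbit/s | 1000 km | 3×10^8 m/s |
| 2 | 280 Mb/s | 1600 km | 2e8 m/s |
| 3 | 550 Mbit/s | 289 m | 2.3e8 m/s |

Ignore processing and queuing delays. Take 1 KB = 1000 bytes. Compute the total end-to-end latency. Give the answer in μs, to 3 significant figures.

L = 11200 bits.
Transmission delays (L/R per hop): 70, 40, 20.3636 μs; sum = 130.364 μs.
Propagation delays (d/s per hop): 3333.33, 8000, 1.25652 μs; sum = 11334.6 μs.
End-to-end = 11500 μs.

11500 μs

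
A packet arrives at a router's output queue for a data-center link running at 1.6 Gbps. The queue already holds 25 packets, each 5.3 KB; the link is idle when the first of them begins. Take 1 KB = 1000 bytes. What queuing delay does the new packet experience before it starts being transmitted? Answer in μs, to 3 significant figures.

663 μs

Each queued packet: L/R = 42400/1600000000 = 26.5 μs.
25 queued → 662.5 μs.
Queuing delay = 663 μs.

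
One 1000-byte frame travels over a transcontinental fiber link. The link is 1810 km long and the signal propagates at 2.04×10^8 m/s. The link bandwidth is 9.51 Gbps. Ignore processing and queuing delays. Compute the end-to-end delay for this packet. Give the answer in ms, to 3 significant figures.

8.87 ms

L = 1000 × 8 = 8000 bits.
Transmission delay = L/R = 8000 / 9510000000 = 0.00084122 ms.
Propagation delay = d/s = 1810000 m / 204000000 m/s = 8.87255 ms.
Total = 8.87 ms.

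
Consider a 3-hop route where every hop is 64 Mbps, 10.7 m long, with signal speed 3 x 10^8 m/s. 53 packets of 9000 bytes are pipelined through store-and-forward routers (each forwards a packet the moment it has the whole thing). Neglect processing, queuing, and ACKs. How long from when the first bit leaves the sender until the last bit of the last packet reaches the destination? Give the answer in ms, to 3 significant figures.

61.9 ms

Per-hop transmission t_tx = L/R = 72000/64000000 = 1.125 ms.
Per-hop propagation t_prop = 10.7/300000000 = 3.56667e-05 ms.
Pipeline fill: first packet needs 3·t_tx to clear all hops; remaining 52 packets each add one t_tx.
Total = (3+53-1)·t_tx + 3·t_prop = 55·1.125 + 3·3.56667e-05 = 61.9 ms.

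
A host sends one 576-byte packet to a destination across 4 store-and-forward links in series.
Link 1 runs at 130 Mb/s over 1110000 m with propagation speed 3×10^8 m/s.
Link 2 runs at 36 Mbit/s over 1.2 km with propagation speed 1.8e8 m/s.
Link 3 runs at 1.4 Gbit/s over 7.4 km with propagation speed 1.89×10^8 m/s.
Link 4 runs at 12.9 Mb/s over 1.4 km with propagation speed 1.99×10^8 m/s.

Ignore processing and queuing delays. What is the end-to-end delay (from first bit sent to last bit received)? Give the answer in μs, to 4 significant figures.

4277 μs

L = 576 × 8 = 4608 bits.
Transmission delays (L/R per hop): 35.4462, 128, 3.29143, 357.209 μs; sum = 523.947 μs.
Propagation delays (d/s per hop): 3700, 6.66667, 39.1534, 7.03518 μs; sum = 3752.86 μs.
End-to-end = 4277 μs.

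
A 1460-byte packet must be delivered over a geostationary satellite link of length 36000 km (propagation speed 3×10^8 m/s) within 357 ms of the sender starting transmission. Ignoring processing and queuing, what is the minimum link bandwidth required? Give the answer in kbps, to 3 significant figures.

L = 11680 bits.
Propagation delay = 36000000 / 300000000 = 120 ms.
Transmission budget = 357 − 120 = 237 ms.
R ≥ L / t_tx = 11680 bits / 0.237 s = 49.3 kbps.

49.3 kbps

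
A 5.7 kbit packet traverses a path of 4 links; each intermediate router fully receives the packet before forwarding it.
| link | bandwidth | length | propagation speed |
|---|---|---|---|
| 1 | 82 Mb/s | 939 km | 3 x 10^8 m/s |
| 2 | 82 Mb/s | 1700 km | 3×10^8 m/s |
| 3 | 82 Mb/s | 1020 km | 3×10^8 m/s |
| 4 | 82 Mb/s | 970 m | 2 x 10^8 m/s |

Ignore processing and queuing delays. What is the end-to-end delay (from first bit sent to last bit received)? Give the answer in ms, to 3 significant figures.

L = 5700 bits.
Transmission delay per hop = L/R = 5700/82000000 = 0.0695122 ms; 4 hops → 0.278049 ms.
Propagation delays (d/s per hop): 3.13, 5.66667, 3.4, 0.00485 ms; sum = 12.2015 ms.
End-to-end = 12.5 ms.

12.5 ms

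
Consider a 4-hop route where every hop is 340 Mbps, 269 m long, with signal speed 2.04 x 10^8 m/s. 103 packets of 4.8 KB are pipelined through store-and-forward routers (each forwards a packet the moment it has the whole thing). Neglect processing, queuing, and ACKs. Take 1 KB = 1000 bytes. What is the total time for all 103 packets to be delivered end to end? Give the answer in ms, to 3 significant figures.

12.0 ms

Per-hop transmission t_tx = L/R = 38400/340000000 = 0.112941 ms.
Per-hop propagation t_prop = 269/204000000 = 0.00131863 ms.
Pipeline fill: first packet needs 4·t_tx to clear all hops; remaining 102 packets each add one t_tx.
Total = (4+103-1)·t_tx + 4·t_prop = 106·0.112941 + 4·0.00131863 = 12.0 ms.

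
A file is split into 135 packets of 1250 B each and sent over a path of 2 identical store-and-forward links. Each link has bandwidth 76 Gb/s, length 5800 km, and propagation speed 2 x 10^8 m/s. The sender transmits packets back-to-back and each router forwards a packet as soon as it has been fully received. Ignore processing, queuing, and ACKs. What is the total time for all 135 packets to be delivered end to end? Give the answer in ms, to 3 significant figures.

Per-hop transmission t_tx = L/R = 10000/76000000000 = 0.000131579 ms.
Per-hop propagation t_prop = 5800000/200000000 = 29 ms.
Pipeline fill: first packet needs 2·t_tx to clear all hops; remaining 134 packets each add one t_tx.
Total = (2+135-1)·t_tx + 2·t_prop = 136·0.000131579 + 2·29 = 58.0 ms.

58.0 ms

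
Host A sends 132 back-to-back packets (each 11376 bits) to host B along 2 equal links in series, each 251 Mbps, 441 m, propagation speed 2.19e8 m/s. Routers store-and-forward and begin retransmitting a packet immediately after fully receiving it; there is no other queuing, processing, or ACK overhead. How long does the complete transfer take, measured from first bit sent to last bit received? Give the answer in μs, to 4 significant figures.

Per-hop transmission t_tx = L/R = 11376/251000000 = 45.3227 μs.
Per-hop propagation t_prop = 441/219000000 = 2.0137 μs.
Pipeline fill: first packet needs 2·t_tx to clear all hops; remaining 131 packets each add one t_tx.
Total = (2+132-1)·t_tx + 2·t_prop = 133·45.3227 + 2·2.0137 = 6032 μs.

6032 μs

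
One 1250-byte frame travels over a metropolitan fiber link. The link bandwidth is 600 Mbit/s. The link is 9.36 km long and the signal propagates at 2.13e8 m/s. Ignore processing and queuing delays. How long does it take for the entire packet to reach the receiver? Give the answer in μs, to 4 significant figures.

60.61 μs

L = 1250 × 8 = 10000 bits.
Transmission delay = L/R = 10000 / 600000000 = 16.6667 μs.
Propagation delay = d/s = 9360 m / 213000000 m/s = 43.9437 μs.
Total = 60.61 μs.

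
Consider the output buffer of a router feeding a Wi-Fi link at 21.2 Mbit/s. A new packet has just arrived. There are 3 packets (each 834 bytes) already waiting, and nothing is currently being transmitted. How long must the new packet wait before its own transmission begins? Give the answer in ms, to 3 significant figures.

Each queued packet: L/R = 6672/21200000 = 0.314717 ms.
3 queued → 0.944151 ms.
Queuing delay = 0.944 ms.

0.944 ms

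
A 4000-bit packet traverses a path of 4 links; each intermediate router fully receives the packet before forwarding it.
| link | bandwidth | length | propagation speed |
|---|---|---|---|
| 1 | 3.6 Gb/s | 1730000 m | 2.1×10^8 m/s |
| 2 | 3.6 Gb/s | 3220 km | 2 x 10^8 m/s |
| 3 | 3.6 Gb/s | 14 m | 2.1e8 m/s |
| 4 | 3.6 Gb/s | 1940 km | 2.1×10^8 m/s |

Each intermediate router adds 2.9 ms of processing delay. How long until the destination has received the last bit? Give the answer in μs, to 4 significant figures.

42280 μs

Transmission delay per hop = L/R = 4000/3600000000 = 1.11111 μs; 4 hops → 4.44444 μs.
Propagation delays (d/s per hop): 8238.1, 16100, 0.0666667, 9238.1 μs; sum = 33576.3 μs.
Processing at 3 router(s): 3 × 2.9 ms = 8700 μs.
End-to-end = 42280 μs.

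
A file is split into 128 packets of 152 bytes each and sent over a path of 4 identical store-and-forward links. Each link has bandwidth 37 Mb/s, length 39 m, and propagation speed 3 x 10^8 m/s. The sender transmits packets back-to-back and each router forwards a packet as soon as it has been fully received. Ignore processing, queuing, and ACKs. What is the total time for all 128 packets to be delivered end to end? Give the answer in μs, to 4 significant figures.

4306 μs

Per-hop transmission t_tx = L/R = 1216/37000000 = 32.8649 μs.
Per-hop propagation t_prop = 39/300000000 = 0.13 μs.
Pipeline fill: first packet needs 4·t_tx to clear all hops; remaining 127 packets each add one t_tx.
Total = (4+128-1)·t_tx + 4·t_prop = 131·32.8649 + 4·0.13 = 4306 μs.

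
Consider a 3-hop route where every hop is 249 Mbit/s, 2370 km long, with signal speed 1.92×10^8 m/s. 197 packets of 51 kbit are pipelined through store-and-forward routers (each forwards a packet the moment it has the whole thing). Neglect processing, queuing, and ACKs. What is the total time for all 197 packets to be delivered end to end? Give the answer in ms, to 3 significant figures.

Per-hop transmission t_tx = L/R = 51000/249000000 = 0.204819 ms.
Per-hop propagation t_prop = 2370000/192000000 = 12.3438 ms.
Pipeline fill: first packet needs 3·t_tx to clear all hops; remaining 196 packets each add one t_tx.
Total = (3+197-1)·t_tx + 3·t_prop = 199·0.204819 + 3·12.3438 = 77.8 ms.

77.8 ms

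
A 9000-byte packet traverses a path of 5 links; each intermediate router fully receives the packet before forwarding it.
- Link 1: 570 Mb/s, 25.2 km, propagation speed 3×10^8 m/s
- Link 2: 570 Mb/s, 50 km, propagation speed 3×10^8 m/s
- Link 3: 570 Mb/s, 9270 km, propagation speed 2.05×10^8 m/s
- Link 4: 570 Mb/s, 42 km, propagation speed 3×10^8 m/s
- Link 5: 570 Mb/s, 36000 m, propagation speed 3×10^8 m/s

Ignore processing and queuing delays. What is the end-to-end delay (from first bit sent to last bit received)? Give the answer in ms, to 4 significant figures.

46.36 ms

L = 9000 × 8 = 72000 bits.
Transmission delay per hop = L/R = 72000/570000000 = 0.126316 ms; 5 hops → 0.631579 ms.
Propagation delays (d/s per hop): 0.084, 0.166667, 45.2195, 0.14, 0.12 ms; sum = 45.7302 ms.
End-to-end = 46.36 ms.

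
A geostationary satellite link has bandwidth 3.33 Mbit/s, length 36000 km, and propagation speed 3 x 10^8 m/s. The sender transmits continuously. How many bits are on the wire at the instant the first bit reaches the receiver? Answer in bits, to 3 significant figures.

Propagation delay = 36000000 / 300000000 = 0.12 s.
BDP = R × t_prop = 3330000 × 0.12 = 399600 bits.

400000 bits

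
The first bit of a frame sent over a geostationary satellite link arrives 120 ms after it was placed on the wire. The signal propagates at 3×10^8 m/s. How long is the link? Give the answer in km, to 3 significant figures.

36000 km

d = s × t_prop = 300000000 × 0.12 = 36000 km.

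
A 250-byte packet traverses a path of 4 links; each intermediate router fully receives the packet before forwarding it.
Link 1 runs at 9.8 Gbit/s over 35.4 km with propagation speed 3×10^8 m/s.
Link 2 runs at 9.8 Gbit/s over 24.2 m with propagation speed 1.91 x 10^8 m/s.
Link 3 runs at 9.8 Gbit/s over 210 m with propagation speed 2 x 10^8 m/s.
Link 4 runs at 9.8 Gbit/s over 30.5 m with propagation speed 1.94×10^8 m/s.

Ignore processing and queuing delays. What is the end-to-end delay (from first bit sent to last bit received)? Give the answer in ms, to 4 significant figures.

0.1202 ms

L = 250 × 8 = 2000 bits.
Transmission delay per hop = L/R = 2000/9800000000 = 0.000204082 ms; 4 hops → 0.000816327 ms.
Propagation delays (d/s per hop): 0.118, 0.000126702, 0.00105, 0.000157216 ms; sum = 0.119334 ms.
End-to-end = 0.1202 ms.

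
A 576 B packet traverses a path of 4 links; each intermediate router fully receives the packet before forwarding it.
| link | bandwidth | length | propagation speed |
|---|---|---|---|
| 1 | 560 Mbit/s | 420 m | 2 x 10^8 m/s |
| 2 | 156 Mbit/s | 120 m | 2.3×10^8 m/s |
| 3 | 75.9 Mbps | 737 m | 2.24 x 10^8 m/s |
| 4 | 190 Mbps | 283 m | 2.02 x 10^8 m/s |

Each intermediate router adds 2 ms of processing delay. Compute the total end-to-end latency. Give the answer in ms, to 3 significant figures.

6.13 ms

L = 576 × 8 = 4608 bits.
Transmission delays (L/R per hop): 0.00822857, 0.0295385, 0.0607115, 0.0242526 ms; sum = 0.122731 ms.
Propagation delays (d/s per hop): 0.0021, 0.000521739, 0.00329018, 0.00140099 ms; sum = 0.00731291 ms.
Processing at 3 router(s): 3 × 2 ms = 6 ms.
End-to-end = 6.13 ms.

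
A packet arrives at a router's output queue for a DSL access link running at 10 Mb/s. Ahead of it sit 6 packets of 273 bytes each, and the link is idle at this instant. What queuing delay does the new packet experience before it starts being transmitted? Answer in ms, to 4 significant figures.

Each queued packet: L/R = 2184/10000000 = 0.2184 ms.
6 queued → 1.3104 ms.
Queuing delay = 1.310 ms.

1.310 ms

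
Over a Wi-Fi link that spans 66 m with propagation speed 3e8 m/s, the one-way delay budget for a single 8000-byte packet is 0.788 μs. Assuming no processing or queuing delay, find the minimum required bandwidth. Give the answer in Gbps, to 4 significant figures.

112.7 Gbps

L = 64000 bits.
Propagation delay = 66 / 300000000 = 0.22 μs.
Transmission budget = 0.788 − 0.22 = 0.568 μs.
R ≥ L / t_tx = 64000 bits / 5.68e-07 s = 112.7 Gbps.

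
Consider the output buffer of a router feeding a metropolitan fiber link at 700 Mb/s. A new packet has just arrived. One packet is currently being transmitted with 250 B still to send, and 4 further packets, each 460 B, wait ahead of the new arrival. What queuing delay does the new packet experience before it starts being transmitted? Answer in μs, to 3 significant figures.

Each queued packet: L/R = 3680/700000000 = 5.25714 μs.
4 queued → 21.0286 μs.
Plus remaining 2000 bits of current packet: 2.85714 μs.
Queuing delay = 23.9 μs.

23.9 μs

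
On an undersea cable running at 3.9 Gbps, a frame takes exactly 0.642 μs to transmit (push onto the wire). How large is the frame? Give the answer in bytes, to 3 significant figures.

L = R × t_tx = 3900000000 b/s × 6.42e-07 s = 2503.8 bits.
In bytes: 2503.8 / 8 = 313 bytes.

313 bytes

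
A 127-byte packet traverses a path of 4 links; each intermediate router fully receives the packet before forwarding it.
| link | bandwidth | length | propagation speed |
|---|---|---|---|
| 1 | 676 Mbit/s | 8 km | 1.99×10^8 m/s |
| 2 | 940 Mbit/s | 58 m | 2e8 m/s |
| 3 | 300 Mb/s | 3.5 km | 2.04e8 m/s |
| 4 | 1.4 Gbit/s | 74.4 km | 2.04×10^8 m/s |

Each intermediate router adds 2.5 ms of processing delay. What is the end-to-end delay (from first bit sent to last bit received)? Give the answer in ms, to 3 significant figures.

L = 127 × 8 = 1016 bits.
Transmission delays (L/R per hop): 0.00150296, 0.00108085, 0.00338667, 0.000725714 ms; sum = 0.00669619 ms.
Propagation delays (d/s per hop): 0.040201, 0.00029, 0.0171569, 0.364706 ms; sum = 0.422354 ms.
Processing at 3 router(s): 3 × 2.5 ms = 7.5 ms.
End-to-end = 7.93 ms.

7.93 ms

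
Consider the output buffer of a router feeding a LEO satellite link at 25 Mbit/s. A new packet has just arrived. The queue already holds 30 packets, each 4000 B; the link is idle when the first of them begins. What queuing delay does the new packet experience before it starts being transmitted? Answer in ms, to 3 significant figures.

Each queued packet: L/R = 32000/25000000 = 1.28 ms.
30 queued → 38.4 ms.
Queuing delay = 38.4 ms.

38.4 ms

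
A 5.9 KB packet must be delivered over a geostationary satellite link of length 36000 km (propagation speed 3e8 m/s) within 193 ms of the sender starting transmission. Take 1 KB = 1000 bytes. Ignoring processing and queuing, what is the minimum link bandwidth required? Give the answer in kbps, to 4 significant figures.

646.6 kbps

L = 47200 bits.
Propagation delay = 36000000 / 300000000 = 120 ms.
Transmission budget = 193 − 120 = 73 ms.
R ≥ L / t_tx = 47200 bits / 0.073 s = 646.6 kbps.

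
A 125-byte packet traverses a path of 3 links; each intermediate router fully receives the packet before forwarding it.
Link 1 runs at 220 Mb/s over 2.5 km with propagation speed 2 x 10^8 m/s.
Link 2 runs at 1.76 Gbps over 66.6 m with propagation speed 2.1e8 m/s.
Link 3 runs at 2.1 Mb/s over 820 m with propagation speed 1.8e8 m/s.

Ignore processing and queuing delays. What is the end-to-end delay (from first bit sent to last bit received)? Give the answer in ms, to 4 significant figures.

0.4987 ms

L = 125 × 8 = 1000 bits.
Transmission delays (L/R per hop): 0.00454545, 0.000568182, 0.47619 ms; sum = 0.481304 ms.
Propagation delays (d/s per hop): 0.0125, 0.000317143, 0.00455556 ms; sum = 0.0173727 ms.
End-to-end = 0.4987 ms.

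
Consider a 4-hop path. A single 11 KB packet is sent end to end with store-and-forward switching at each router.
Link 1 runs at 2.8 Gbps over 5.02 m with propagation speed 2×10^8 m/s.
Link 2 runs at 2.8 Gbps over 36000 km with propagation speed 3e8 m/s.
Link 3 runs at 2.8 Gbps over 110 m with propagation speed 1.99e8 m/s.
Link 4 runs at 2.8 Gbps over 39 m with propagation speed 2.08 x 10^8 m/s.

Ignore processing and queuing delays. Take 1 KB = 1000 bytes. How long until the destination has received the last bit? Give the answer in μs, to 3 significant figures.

L = 88000 bits.
Transmission delay per hop = L/R = 88000/2800000000 = 31.4286 μs; 4 hops → 125.714 μs.
Propagation delays (d/s per hop): 0.0251, 120000, 0.552764, 0.1875 μs; sum = 120001 μs.
End-to-end = 120000 μs.

120000 μs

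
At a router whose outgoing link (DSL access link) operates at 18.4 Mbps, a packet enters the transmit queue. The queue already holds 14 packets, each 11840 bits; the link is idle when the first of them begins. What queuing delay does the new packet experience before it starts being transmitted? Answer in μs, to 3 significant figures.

Each queued packet: L/R = 11840/18400000 = 643.478 μs.
14 queued → 9008.7 μs.
Queuing delay = 9010 μs.

9010 μs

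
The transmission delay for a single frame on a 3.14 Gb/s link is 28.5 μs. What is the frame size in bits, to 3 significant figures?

L = R × t_tx = 3140000000 b/s × 2.85e-05 s = 89490 bits.

89500 bits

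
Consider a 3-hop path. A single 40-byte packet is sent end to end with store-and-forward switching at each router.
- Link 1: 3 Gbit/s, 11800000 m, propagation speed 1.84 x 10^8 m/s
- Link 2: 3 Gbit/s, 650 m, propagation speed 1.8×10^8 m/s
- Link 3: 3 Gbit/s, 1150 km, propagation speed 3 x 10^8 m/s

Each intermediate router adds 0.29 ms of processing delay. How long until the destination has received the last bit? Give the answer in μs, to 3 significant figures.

68500 μs

L = 40 × 8 = 320 bits.
Transmission delay per hop = L/R = 320/3000000000 = 0.106667 μs; 3 hops → 0.32 μs.
Propagation delays (d/s per hop): 64130.4, 3.61111, 3833.33 μs; sum = 67967.4 μs.
Processing at 2 router(s): 2 × 0.29 ms = 580 μs.
End-to-end = 68500 μs.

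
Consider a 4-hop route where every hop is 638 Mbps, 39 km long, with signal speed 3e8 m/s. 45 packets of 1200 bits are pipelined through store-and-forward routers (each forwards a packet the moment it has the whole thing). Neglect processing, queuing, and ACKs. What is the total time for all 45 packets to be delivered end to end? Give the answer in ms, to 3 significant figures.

0.610 ms

Per-hop transmission t_tx = L/R = 1200/638000000 = 0.00188088 ms.
Per-hop propagation t_prop = 39000/300000000 = 0.13 ms.
Pipeline fill: first packet needs 4·t_tx to clear all hops; remaining 44 packets each add one t_tx.
Total = (4+45-1)·t_tx + 4·t_prop = 48·0.00188088 + 4·0.13 = 0.610 ms.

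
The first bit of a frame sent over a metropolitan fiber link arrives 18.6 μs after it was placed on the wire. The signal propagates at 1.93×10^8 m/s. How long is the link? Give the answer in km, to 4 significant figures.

3.590 km

d = s × t_prop = 193000000 × 1.86e-05 = 3.590 km.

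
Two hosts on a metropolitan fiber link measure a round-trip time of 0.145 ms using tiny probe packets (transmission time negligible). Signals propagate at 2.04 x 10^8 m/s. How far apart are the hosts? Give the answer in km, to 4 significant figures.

One-way propagation = RTT/2 = 0.0725 ms.
d = s × t = 204000000 × 7.25e-05 = 14.79 km.

14.79 km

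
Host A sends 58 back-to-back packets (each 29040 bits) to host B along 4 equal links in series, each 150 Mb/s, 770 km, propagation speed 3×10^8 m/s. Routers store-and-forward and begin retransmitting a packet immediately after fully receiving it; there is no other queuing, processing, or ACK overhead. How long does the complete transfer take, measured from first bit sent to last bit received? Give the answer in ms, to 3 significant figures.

Per-hop transmission t_tx = L/R = 29040/150000000 = 0.1936 ms.
Per-hop propagation t_prop = 770000/300000000 = 2.56667 ms.
Pipeline fill: first packet needs 4·t_tx to clear all hops; remaining 57 packets each add one t_tx.
Total = (4+58-1)·t_tx + 4·t_prop = 61·0.1936 + 4·2.56667 = 22.1 ms.

22.1 ms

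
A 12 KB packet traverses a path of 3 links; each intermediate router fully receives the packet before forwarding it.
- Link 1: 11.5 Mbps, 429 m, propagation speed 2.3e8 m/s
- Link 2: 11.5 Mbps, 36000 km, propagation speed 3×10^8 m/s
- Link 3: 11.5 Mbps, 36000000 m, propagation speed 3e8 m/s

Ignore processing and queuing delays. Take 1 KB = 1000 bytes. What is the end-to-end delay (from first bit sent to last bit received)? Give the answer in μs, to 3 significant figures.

L = 96000 bits.
Transmission delay per hop = L/R = 96000/11500000 = 8347.83 μs; 3 hops → 25043.5 μs.
Propagation delays (d/s per hop): 1.86522, 120000, 120000 μs; sum = 240002 μs.
End-to-end = 265000 μs.

265000 μs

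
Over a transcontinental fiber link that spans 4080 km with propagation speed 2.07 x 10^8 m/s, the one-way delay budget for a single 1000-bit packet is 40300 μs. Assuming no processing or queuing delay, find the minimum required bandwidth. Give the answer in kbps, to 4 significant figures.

Propagation delay = 4080000 / 2.07e+08 = 19710.1 μs.
Transmission budget = 40300 − 19710.1 = 20589.9 μs.
R ≥ L / t_tx = 1000 bits / 0.0205899 s = 48.57 kbps.

48.57 kbps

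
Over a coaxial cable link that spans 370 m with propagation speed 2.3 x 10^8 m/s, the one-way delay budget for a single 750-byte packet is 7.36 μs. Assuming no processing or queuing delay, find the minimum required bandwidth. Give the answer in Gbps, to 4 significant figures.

L = 6000 bits.
Propagation delay = 370 / 2.3e+08 = 1.6087 μs.
Transmission budget = 7.36 − 1.6087 = 5.7513 μs.
R ≥ L / t_tx = 6000 bits / 5.7513e-06 s = 1.043 Gbps.

1.043 Gbps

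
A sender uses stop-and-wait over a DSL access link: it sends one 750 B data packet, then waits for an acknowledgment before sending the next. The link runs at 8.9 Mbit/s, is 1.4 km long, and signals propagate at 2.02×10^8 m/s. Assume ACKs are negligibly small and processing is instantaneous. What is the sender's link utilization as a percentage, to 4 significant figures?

t_tx = L/R = 6000/8900000 = 0.000674157 s.
t_prop = 1400/202000000 = 6.93069e-06 s; RTT = 1.38614e-05 s.
Cycle = t_tx + RTT = 0.000688019 s.
Utilization = t_tx / cycle = 0.000674157/0.000688019 = 97.99 %.

97.99 %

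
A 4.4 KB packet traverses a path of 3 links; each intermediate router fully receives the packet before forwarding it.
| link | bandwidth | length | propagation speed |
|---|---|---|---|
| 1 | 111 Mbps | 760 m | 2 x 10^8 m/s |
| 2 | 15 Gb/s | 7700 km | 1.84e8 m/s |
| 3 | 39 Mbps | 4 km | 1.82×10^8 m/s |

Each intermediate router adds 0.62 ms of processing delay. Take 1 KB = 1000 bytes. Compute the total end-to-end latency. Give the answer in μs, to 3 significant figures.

L = 35200 bits.
Transmission delays (L/R per hop): 317.117, 2.34667, 902.564 μs; sum = 1222.03 μs.
Propagation delays (d/s per hop): 3.8, 41847.8, 21.978 μs; sum = 41873.6 μs.
Processing at 2 router(s): 2 × 0.62 ms = 1240 μs.
End-to-end = 44300 μs.

44300 μs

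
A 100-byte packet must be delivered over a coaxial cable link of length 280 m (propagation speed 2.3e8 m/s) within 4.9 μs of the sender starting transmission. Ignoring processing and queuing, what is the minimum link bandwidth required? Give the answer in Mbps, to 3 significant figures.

217 Mbps

L = 800 bits.
Propagation delay = 280 / 2.3e+08 = 1.21739 μs.
Transmission budget = 4.9 − 1.21739 = 3.68261 μs.
R ≥ L / t_tx = 800 bits / 3.68261e-06 s = 217 Mbps.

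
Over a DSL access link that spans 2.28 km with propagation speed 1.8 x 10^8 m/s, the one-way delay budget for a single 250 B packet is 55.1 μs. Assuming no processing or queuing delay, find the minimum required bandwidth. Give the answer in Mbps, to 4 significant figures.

L = 2000 bits.
Propagation delay = 2280 / 180000000 = 12.6667 μs.
Transmission budget = 55.1 − 12.6667 = 42.4333 μs.
R ≥ L / t_tx = 2000 bits / 4.24333e-05 s = 47.13 Mbps.

47.13 Mbps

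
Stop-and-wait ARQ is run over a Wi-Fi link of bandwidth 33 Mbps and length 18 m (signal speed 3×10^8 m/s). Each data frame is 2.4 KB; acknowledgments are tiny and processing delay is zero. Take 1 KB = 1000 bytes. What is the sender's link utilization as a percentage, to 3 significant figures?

t_tx = L/R = 19200/33000000 = 0.000581818 s.
t_prop = 18/300000000 = 6e-08 s; RTT = 1.2e-07 s.
Cycle = t_tx + RTT = 0.000581938 s.
Utilization = t_tx / cycle = 0.000581818/0.000581938 = 100 %.

100 %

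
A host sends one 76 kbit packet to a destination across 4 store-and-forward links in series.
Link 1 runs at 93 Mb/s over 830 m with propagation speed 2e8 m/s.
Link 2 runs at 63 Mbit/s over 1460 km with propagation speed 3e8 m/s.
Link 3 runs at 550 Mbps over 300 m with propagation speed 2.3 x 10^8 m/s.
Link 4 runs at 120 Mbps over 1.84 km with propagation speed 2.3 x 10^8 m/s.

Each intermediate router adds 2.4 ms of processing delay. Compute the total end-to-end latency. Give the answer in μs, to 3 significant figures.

L = 76000 bits.
Transmission delays (L/R per hop): 817.204, 1206.35, 138.182, 633.333 μs; sum = 2795.07 μs.
Propagation delays (d/s per hop): 4.15, 4866.67, 1.30435, 8 μs; sum = 4880.12 μs.
Processing at 3 router(s): 3 × 2.4 ms = 7200 μs.
End-to-end = 14900 μs.

14900 μs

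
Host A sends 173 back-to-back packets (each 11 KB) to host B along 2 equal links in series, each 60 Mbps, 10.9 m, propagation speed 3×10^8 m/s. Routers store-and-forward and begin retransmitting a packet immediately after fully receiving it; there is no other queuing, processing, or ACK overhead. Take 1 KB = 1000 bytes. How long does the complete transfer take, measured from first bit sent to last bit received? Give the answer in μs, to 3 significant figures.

Per-hop transmission t_tx = L/R = 88000/60000000 = 1466.67 μs.
Per-hop propagation t_prop = 10.9/300000000 = 0.0363333 μs.
Pipeline fill: first packet needs 2·t_tx to clear all hops; remaining 172 packets each add one t_tx.
Total = (2+173-1)·t_tx + 2·t_prop = 174·1466.67 + 2·0.0363333 = 255000 μs.

255000 μs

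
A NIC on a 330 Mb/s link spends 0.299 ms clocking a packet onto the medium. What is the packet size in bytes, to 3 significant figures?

L = R × t_tx = 330000000 b/s × 0.000299 s = 98670 bits.
In bytes: 98670 / 8 = 12300 bytes.

12300 bytes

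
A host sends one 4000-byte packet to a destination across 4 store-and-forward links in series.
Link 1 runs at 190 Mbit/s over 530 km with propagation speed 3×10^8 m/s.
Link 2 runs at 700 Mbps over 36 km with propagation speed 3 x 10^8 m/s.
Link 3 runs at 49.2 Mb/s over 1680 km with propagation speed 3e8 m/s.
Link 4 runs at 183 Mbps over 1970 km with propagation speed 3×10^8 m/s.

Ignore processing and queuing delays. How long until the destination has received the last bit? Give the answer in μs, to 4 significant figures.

L = 4000 × 8 = 32000 bits.
Transmission delays (L/R per hop): 168.421, 45.7143, 650.407, 174.863 μs; sum = 1039.41 μs.
Propagation delays (d/s per hop): 1766.67, 120, 5600, 6566.67 μs; sum = 14053.3 μs.
End-to-end = 15090 μs.

15090 μs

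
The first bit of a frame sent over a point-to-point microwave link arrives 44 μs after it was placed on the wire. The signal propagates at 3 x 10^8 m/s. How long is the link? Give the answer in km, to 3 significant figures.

d = s × t_prop = 300000000 × 4.4e-05 = 13.2 km.

13.2 km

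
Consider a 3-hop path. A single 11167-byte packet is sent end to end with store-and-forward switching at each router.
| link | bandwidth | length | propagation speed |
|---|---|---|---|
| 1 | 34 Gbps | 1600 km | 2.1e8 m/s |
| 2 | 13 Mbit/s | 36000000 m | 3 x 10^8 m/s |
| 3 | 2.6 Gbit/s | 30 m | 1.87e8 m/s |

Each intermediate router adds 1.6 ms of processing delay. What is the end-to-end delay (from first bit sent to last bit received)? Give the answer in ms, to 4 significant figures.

137.7 ms

L = 11167 × 8 = 89336 bits.
Transmission delays (L/R per hop): 0.00262753, 6.872, 0.03436 ms; sum = 6.90899 ms.
Propagation delays (d/s per hop): 7.61905, 120, 0.000160428 ms; sum = 127.619 ms.
Processing at 2 router(s): 2 × 1.6 ms = 3.2 ms.
End-to-end = 137.7 ms.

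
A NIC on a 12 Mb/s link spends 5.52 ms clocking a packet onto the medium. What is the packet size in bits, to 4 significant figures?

66240 bits

L = R × t_tx = 12000000 b/s × 0.00552 s = 66240 bits.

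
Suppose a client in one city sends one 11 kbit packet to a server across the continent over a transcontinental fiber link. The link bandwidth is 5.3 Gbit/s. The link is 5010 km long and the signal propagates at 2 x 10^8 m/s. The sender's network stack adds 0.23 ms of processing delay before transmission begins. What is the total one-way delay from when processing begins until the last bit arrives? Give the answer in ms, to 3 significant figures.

L = 11000 bits.
Transmission delay = L/R = 11000 / 5300000000 = 0.00207547 ms.
Propagation delay = d/s = 5010000 m / 200000000 m/s = 25.05 ms.
Plus processing delay 0.23 ms = 0.23 ms.
Total = 25.3 ms.

25.3 ms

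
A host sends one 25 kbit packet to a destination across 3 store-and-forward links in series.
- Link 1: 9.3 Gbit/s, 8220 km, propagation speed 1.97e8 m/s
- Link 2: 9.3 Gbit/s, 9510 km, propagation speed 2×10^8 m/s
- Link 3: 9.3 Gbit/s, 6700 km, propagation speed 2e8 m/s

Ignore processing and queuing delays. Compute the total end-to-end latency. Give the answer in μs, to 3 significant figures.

123000 μs

L = 25000 bits.
Transmission delay per hop = L/R = 25000/9300000000 = 2.68817 μs; 3 hops → 8.06452 μs.
Propagation delays (d/s per hop): 41725.9, 47550, 33500 μs; sum = 122776 μs.
End-to-end = 123000 μs.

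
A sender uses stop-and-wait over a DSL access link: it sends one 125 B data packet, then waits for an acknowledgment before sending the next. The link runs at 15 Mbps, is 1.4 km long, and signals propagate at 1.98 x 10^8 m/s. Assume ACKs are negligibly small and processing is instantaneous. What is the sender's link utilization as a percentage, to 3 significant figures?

82.5 %

t_tx = L/R = 1000/15000000 = 6.66667e-05 s.
t_prop = 1400/198000000 = 7.07071e-06 s; RTT = 1.41414e-05 s.
Cycle = t_tx + RTT = 8.08081e-05 s.
Utilization = t_tx / cycle = 6.66667e-05/8.08081e-05 = 82.5 %.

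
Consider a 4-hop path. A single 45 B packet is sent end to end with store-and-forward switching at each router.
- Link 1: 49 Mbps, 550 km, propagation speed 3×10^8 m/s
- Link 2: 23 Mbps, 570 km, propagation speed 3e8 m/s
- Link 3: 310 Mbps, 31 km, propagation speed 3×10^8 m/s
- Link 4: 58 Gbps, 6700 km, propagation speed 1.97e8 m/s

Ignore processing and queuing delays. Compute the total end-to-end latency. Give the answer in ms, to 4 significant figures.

L = 45 × 8 = 360 bits.
Transmission delays (L/R per hop): 0.00734694, 0.0156522, 0.00116129, 6.2069e-06 ms; sum = 0.0241666 ms.
Propagation delays (d/s per hop): 1.83333, 1.9, 0.103333, 34.0102 ms; sum = 37.8468 ms.
End-to-end = 37.87 ms.

37.87 ms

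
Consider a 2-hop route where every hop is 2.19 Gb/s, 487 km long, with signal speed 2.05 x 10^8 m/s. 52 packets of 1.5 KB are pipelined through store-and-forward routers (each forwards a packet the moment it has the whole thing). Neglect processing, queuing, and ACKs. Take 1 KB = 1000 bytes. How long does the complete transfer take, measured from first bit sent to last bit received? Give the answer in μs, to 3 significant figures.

Per-hop transmission t_tx = L/R = 12000/2190000000 = 5.47945 μs.
Per-hop propagation t_prop = 487000/2.05e+08 = 2375.61 μs.
Pipeline fill: first packet needs 2·t_tx to clear all hops; remaining 51 packets each add one t_tx.
Total = (2+52-1)·t_tx + 2·t_prop = 53·5.47945 + 2·2375.61 = 5040 μs.

5040 μs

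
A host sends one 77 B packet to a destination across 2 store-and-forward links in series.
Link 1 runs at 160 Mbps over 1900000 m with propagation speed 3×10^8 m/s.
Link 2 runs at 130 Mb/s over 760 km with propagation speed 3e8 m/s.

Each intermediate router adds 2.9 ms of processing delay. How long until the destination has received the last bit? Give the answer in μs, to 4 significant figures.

L = 77 × 8 = 616 bits.
Transmission delays (L/R per hop): 3.85, 4.73846 μs; sum = 8.58846 μs.
Propagation delays (d/s per hop): 6333.33, 2533.33 μs; sum = 8866.67 μs.
Processing at 1 router(s): 1 × 2.9 ms = 2900 μs.
End-to-end = 11780 μs.

11780 μs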